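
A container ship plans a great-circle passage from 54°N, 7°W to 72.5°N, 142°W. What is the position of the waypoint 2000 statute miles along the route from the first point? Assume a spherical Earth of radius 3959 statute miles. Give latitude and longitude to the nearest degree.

From cos δ = sin φ₁ sin φ₂ + cos φ₁ cos φ₂ cos Δλ, the central angle is δ ≈ 0.868 rad (49.7°). The total great-circle distance is δ·R ≈ 0.868 × 3959 ≈ 3435 mi, so the target fraction is f = 2000/3435 ≈ 0.582.
Interpolate at f ≈ 0.582 with slerp weights a = sin((1−f)δ)/sin δ ≈ 0.465, b = sin(fδ)/sin δ ≈ 0.634.
p = a·p₁ + b·p₂ ≈ (0.121, -0.151, 0.981); φ = arcsin(p_z) ≈ 78.86°, λ = atan2(p_y, p_x) ≈ -51.28°.

≈ 79°N, 51°W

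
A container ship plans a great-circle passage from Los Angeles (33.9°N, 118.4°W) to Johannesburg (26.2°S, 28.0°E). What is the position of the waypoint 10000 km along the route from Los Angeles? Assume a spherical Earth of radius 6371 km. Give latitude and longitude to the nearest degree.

Write both endpoints as unit vectors p₁, p₂ with components (cos φ cos λ, cos φ sin λ, sin φ).
The central angle between the endpoints is δ = arccos(p₁·p₂) ≈ 2.619 rad (150.1°). The total great-circle distance is δ·R ≈ 2.619 × 6371 ≈ 16686 km, so the target fraction is f = 10000/16686 ≈ 0.599.
Interpolate at f ≈ 0.599 with slerp weights a = sin((1−f)δ)/sin δ ≈ 1.737, b = sin(fδ)/sin δ ≈ 2.004.
p = a·p₁ + b·p₂ ≈ (0.901, -0.425, 0.084); φ = arcsin(p_z) ≈ 4.84°, λ = atan2(p_y, p_x) ≈ -25.22°.

≈ 5°N, 25°W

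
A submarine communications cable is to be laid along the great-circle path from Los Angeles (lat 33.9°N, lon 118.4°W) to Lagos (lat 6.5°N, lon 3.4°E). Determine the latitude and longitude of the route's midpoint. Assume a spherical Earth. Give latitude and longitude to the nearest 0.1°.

≈ lat 36.8°N, lon 48.3°W

Write both endpoints as unit vectors p₁, p₂ with components (cos φ cos λ, cos φ sin λ, sin φ).
The central angle between the endpoints is δ = arccos(p₁·p₂) ≈ 1.951 rad (111.8°).
Interpolate at f = 1/2 with slerp weights a = sin((1−f)δ)/sin δ ≈ 0.892, b = sin(fδ)/sin δ ≈ 0.892.
p = a·p₁ + b·p₂ ≈ (0.532, -0.599, 0.598); φ = arcsin(p_z) ≈ 36.76°, λ = atan2(p_y, p_x) ≈ -48.35°.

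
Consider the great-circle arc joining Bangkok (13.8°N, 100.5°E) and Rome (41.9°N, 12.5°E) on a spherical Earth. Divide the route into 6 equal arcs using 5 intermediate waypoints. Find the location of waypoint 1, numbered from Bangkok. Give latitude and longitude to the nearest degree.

Convert each endpoint to a unit vector on the sphere (x = cos φ cos λ, y = cos φ sin λ, z = sin φ).
The central angle between the endpoints is δ = arccos(p₁·p₂) ≈ 1.385 rad (79.4°).
Interpolate at f = 1/6 with slerp weights a = sin((1−f)δ)/sin δ ≈ 0.931, b = sin(fδ)/sin δ ≈ 0.233.
p = a·p₁ + b·p₂ ≈ (0.005, 0.926, 0.377); φ = arcsin(p_z) ≈ 22.18°, λ = atan2(p_y, p_x) ≈ 89.72°.

≈ (22°N, 90°E)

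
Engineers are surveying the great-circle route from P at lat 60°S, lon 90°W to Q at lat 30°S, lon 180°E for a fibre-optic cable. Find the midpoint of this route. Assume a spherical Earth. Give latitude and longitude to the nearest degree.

≈ lat 54°S, lon 150°W

From cos δ = sin φ₁ sin φ₂ + cos φ₁ cos φ₂ cos Δλ, the central angle is δ ≈ 1.123 rad (64.3°).
Interpolate at f = 1/2 with slerp weights a = sin((1−f)δ)/sin δ ≈ 0.591, b = sin(fδ)/sin δ ≈ 0.591.
p = a·p₁ + b·p₂ ≈ (-0.512, -0.295, -0.807); φ = arcsin(p_z) ≈ -53.79°, λ = atan2(p_y, p_x) ≈ -150.00°.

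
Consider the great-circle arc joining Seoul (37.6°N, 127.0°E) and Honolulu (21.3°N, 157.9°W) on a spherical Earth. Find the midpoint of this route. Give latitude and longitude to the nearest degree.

Convert each endpoint to a unit vector on the sphere (x = cos φ cos λ, y = cos φ sin λ, z = sin φ).
The central angle between the endpoints is δ = arccos(p₁·p₂) ≈ 1.147 rad (65.7°).
Interpolate at f = 1/2 with slerp weights a = sin((1−f)δ)/sin δ ≈ 0.595, b = sin(fδ)/sin δ ≈ 0.595.
p = a·p₁ + b·p₂ ≈ (-0.798, 0.168, 0.579); φ = arcsin(p_z) ≈ 35.41°, λ = atan2(p_y, p_x) ≈ 168.11°.

≈ 35°N, 168°E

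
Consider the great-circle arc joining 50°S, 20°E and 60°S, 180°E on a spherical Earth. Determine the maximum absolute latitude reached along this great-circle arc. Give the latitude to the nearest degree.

≈ 83°S

The great circle lies in the plane with unit normal n̂ = (p₁ × p₂)/|p₁ × p₂|.
Here n̂_z ≈ +0.118; the vertex latitude is φ_max = arccos|n̂_z| ≈ 83.2°.
Check via Clairaut: cos φ_max = |cos φ₁| · sin C = cos(50.0°)·sin(169.4°) ≈ 0.118, again giving ≈ 83.2°.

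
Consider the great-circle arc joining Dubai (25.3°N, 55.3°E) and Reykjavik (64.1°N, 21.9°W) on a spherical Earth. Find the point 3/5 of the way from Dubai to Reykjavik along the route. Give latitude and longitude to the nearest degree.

≈ 55°N, 25°E

The haversine formula gives a central angle δ ≈ 1.079 rad (61.8°) between the endpoints.
Interpolate at f = 3/5 with slerp weights a = sin((1−f)δ)/sin δ ≈ 0.475, b = sin(fδ)/sin δ ≈ 0.684.
p = a·p₁ + b·p₂ ≈ (0.522, 0.241, 0.818); φ = arcsin(p_z) ≈ 54.92°, λ = atan2(p_y, p_x) ≈ 24.83°.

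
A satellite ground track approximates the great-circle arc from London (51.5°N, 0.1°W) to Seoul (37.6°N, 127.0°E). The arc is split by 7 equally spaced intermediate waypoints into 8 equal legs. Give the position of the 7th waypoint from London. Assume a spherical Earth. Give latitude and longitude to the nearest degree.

≈ (46°N, 120°E)

Convert each endpoint to a unit vector on the sphere (x = cos φ cos λ, y = cos φ sin λ, z = sin φ).
The central angle between the endpoints is δ = arccos(p₁·p₂) ≈ 1.390 rad (79.6°).
Interpolate at f = 7/8 with slerp weights a = sin((1−f)δ)/sin δ ≈ 0.176, b = sin(fδ)/sin δ ≈ 0.953.
p = a·p₁ + b·p₂ ≈ (-0.345, 0.603, 0.719); φ = arcsin(p_z) ≈ 45.99°, λ = atan2(p_y, p_x) ≈ 119.79°.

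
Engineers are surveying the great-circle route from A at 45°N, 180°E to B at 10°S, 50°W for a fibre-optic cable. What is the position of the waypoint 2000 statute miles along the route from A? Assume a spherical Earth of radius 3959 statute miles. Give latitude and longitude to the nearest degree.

≈ 49°N, 137°W

Convert each endpoint to a unit vector on the sphere (x = cos φ cos λ, y = cos φ sin λ, z = sin φ).
The central angle between the endpoints is δ = arccos(p₁·p₂) ≈ 2.178 rad (124.8°). The total great-circle distance is δ·R ≈ 2.178 × 3959 ≈ 8622 mi, so the target fraction is f = 2000/8622 ≈ 0.232.
Interpolate at f ≈ 0.232 with slerp weights a = sin((1−f)δ)/sin δ ≈ 1.211, b = sin(fδ)/sin δ ≈ 0.589.
p = a·p₁ + b·p₂ ≈ (-0.483, -0.445, 0.754); φ = arcsin(p_z) ≈ 48.95°, λ = atan2(p_y, p_x) ≈ -137.40°.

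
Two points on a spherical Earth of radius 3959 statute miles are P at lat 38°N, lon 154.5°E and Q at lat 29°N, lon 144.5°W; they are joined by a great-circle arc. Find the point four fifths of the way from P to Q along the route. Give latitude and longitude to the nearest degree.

Convert each endpoint to a unit vector on the sphere (x = cos φ cos λ, y = cos φ sin λ, z = sin φ).
The central angle between the endpoints is δ = arccos(p₁·p₂) ≈ 0.886 rad (50.8°).
Interpolate at f = 4/5 with slerp weights a = sin((1−f)δ)/sin δ ≈ 0.228, b = sin(fδ)/sin δ ≈ 0.840.
p = a·p₁ + b·p₂ ≈ (-0.760, -0.350, 0.548); φ = arcsin(p_z) ≈ 33.20°, λ = atan2(p_y, p_x) ≈ -155.30°.

≈ lat 33°N, lon 155°W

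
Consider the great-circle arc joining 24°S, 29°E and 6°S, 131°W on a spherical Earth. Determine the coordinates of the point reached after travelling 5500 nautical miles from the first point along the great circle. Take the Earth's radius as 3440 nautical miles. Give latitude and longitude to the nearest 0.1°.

Convert each endpoint to a unit vector on the sphere (x = cos φ cos λ, y = cos φ sin λ, z = sin φ).
The central angle between the endpoints is δ = arccos(p₁·p₂) ≈ 2.517 rad (144.2°). The total great-circle distance is δ·R ≈ 2.517 × 3440 ≈ 8659 nmi, so the target fraction is f = 5500/8659 ≈ 0.635.
Interpolate at f ≈ 0.635 with slerp weights a = sin((1−f)δ)/sin δ ≈ 1.359, b = sin(fδ)/sin δ ≈ 1.710.
p = a·p₁ + b·p₂ ≈ (-0.030, -0.681, -0.731); φ = arcsin(p_z) ≈ -47.00°, λ = atan2(p_y, p_x) ≈ -92.50°.

≈ 47.0°S, 92.5°W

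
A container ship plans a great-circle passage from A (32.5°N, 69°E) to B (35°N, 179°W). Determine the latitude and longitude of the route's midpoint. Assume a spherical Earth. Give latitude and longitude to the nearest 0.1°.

From cos δ = sin φ₁ sin φ₂ + cos φ₁ cos φ₂ cos Δλ, the central angle is δ ≈ 1.521 rad (87.2°).
Interpolate at f = 1/2 with slerp weights a = sin((1−f)δ)/sin δ ≈ 0.690, b = sin(fδ)/sin δ ≈ 0.690.
p = a·p₁ + b·p₂ ≈ (-0.357, 0.534, 0.767); φ = arcsin(p_z) ≈ 50.07°, λ = atan2(p_y, p_x) ≈ 123.76°.

≈ (50.1°N, 123.8°E)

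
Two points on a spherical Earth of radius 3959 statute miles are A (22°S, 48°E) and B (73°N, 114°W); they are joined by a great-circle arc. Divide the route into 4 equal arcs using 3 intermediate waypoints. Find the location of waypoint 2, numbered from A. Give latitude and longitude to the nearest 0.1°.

≈ (41.6°N, 40.1°E)

From cos δ = sin φ₁ sin φ₂ + cos φ₁ cos φ₂ cos Δλ, the central angle is δ ≈ 2.235 rad (128.0°).
Interpolate at f = 2/4 with slerp weights a = sin((1−f)δ)/sin δ ≈ 1.141, b = sin(fδ)/sin δ ≈ 1.141.
p = a·p₁ + b·p₂ ≈ (0.572, 0.482, 0.664); φ = arcsin(p_z) ≈ 41.59°, λ = atan2(p_y, p_x) ≈ 40.08°.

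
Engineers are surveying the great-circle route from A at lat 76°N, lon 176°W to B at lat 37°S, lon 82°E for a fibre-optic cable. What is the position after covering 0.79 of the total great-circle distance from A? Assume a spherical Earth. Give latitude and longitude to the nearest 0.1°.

≈ lat 11.0°S, lon 90.1°E

From cos δ = sin φ₁ sin φ₂ + cos φ₁ cos φ₂ cos Δλ, the central angle is δ ≈ 2.245 rad (128.6°).
Interpolate at f = 0.79 with slerp weights a = sin((1−f)δ)/sin δ ≈ 0.581, b = sin(fδ)/sin δ ≈ 1.254.
p = a·p₁ + b·p₂ ≈ (-0.001, 0.982, -0.191); φ = arcsin(p_z) ≈ -10.98°, λ = atan2(p_y, p_x) ≈ 90.05°.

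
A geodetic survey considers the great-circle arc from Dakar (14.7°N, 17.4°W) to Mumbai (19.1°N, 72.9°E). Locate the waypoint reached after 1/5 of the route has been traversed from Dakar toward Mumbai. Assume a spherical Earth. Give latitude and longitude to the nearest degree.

The haversine formula gives a central angle δ ≈ 1.492 rad (85.5°) between the endpoints.
Interpolate at f = 1/5 with slerp weights a = sin((1−f)δ)/sin δ ≈ 0.933, b = sin(fδ)/sin δ ≈ 0.295.
p = a·p₁ + b·p₂ ≈ (0.943, -0.003, 0.333); φ = arcsin(p_z) ≈ 19.46°, λ = atan2(p_y, p_x) ≈ -0.20°.

≈ 19°N, 0°E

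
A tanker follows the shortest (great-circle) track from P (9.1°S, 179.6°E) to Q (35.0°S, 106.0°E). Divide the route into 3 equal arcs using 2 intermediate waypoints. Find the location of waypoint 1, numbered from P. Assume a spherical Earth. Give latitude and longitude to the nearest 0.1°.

Convert each endpoint to a unit vector on the sphere (x = cos φ cos λ, y = cos φ sin λ, z = sin φ).
The central angle between the endpoints is δ = arccos(p₁·p₂) ≈ 1.246 rad (71.4°).
Interpolate at f = 1/3 with slerp weights a = sin((1−f)δ)/sin δ ≈ 0.779, b = sin(fδ)/sin δ ≈ 0.426.
p = a·p₁ + b·p₂ ≈ (-0.865, 0.341, -0.367); φ = arcsin(p_z) ≈ -21.56°, λ = atan2(p_y, p_x) ≈ 158.52°.

≈ (21.6°S, 158.5°E)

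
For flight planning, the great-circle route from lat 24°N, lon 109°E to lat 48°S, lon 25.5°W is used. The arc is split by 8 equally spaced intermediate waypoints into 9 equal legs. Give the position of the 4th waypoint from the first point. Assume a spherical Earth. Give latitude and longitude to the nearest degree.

From cos δ = sin φ₁ sin φ₂ + cos φ₁ cos φ₂ cos Δλ, the central angle is δ ≈ 2.390 rad (136.9°).
Interpolate at f = 4/9 with slerp weights a = sin((1−f)δ)/sin δ ≈ 1.422, b = sin(fδ)/sin δ ≈ 1.279.
p = a·p₁ + b·p₂ ≈ (0.350, 0.860, -0.373); φ = arcsin(p_z) ≈ -21.87°, λ = atan2(p_y, p_x) ≈ 67.85°.

≈ lat 22°S, lon 68°E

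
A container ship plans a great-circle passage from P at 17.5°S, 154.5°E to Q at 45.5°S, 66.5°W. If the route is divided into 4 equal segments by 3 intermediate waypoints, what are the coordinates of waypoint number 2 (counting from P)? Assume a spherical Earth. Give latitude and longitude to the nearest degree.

≈ 58°S, 158°W

Convert each endpoint to a unit vector on the sphere (x = cos φ cos λ, y = cos φ sin λ, z = sin φ).
The central angle between the endpoints is δ = arccos(p₁·p₂) ≈ 1.865 rad (106.9°).
Interpolate at f = 2/4 with slerp weights a = sin((1−f)δ)/sin δ ≈ 0.839, b = sin(fδ)/sin δ ≈ 0.839.
p = a·p₁ + b·p₂ ≈ (-0.488, -0.195, -0.851); φ = arcsin(p_z) ≈ -58.31°, λ = atan2(p_y, p_x) ≈ -158.23°.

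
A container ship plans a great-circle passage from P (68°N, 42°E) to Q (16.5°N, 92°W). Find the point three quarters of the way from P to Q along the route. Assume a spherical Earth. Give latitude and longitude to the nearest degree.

≈ (38°N, 85°W)

Write both endpoints as unit vectors p₁, p₂ with components (cos φ cos λ, cos φ sin λ, sin φ).
The central angle between the endpoints is δ = arccos(p₁·p₂) ≈ 1.557 rad (89.2°).
Interpolate at f = 3/4 with slerp weights a = sin((1−f)δ)/sin δ ≈ 0.380, b = sin(fδ)/sin δ ≈ 0.920.
p = a·p₁ + b·p₂ ≈ (0.075, -0.786, 0.613); φ = arcsin(p_z) ≈ 37.82°, λ = atan2(p_y, p_x) ≈ -84.56°.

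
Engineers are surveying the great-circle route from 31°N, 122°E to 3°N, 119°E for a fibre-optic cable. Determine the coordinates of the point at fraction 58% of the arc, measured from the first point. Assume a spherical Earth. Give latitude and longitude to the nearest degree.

≈ 15°N, 120°E

Write both endpoints as unit vectors p₁, p₂ with components (cos φ cos λ, cos φ sin λ, sin φ).
The central angle between the endpoints is δ = arccos(p₁·p₂) ≈ 0.491 rad (28.1°).
Interpolate at f = 0.58 with slerp weights a = sin((1−f)δ)/sin δ ≈ 0.434, b = sin(fδ)/sin δ ≈ 0.596.
p = a·p₁ + b·p₂ ≈ (-0.486, 0.836, 0.255); φ = arcsin(p_z) ≈ 14.77°, λ = atan2(p_y, p_x) ≈ 120.15°.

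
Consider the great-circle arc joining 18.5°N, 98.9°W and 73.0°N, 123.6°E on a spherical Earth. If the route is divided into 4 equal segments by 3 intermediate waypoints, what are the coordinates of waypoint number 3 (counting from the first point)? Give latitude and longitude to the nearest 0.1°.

≈ 76.6°N, 148.8°W

Write both endpoints as unit vectors p₁, p₂ with components (cos φ cos λ, cos φ sin λ, sin φ).
The central angle between the endpoints is δ = arccos(p₁·p₂) ≈ 1.472 rad (84.3°).
Interpolate at f = 3/4 with slerp weights a = sin((1−f)δ)/sin δ ≈ 0.361, b = sin(fδ)/sin δ ≈ 0.897.
p = a·p₁ + b·p₂ ≈ (-0.198, -0.120, 0.973); φ = arcsin(p_z) ≈ 76.60°, λ = atan2(p_y, p_x) ≈ -148.78°.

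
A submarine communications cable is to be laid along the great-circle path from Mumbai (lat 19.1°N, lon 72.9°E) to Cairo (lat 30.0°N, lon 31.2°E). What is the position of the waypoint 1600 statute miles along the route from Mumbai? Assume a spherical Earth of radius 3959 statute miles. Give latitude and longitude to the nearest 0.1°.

≈ lat 27.0°N, lon 49.2°E

From cos δ = sin φ₁ sin φ₂ + cos φ₁ cos φ₂ cos Δλ, the central angle is δ ≈ 0.685 rad (39.2°). The total great-circle distance is δ·R ≈ 0.685 × 3959 ≈ 2711 mi, so the target fraction is f = 1600/2711 ≈ 0.590.
Interpolate at f ≈ 0.590 with slerp weights a = sin((1−f)δ)/sin δ ≈ 0.438, b = sin(fδ)/sin δ ≈ 0.622.
p = a·p₁ + b·p₂ ≈ (0.582, 0.674, 0.454); φ = arcsin(p_z) ≈ 27.01°, λ = atan2(p_y, p_x) ≈ 49.19°.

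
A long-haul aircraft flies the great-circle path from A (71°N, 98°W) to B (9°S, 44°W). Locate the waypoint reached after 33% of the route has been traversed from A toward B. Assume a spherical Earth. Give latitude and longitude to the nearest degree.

Convert each endpoint to a unit vector on the sphere (x = cos φ cos λ, y = cos φ sin λ, z = sin φ).
The central angle between the endpoints is δ = arccos(p₁·p₂) ≈ 1.530 rad (87.6°).
Interpolate at f = 0.33 with slerp weights a = sin((1−f)δ)/sin δ ≈ 0.855, b = sin(fδ)/sin δ ≈ 0.484.
p = a·p₁ + b·p₂ ≈ (0.305, -0.608, 0.733); φ = arcsin(p_z) ≈ 47.14°, λ = atan2(p_y, p_x) ≈ -63.34°.

≈ (47°N, 63°W)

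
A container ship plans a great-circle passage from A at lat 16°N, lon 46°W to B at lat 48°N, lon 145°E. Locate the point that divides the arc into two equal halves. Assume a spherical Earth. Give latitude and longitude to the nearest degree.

≈ lat 72°N, lon 69°W

Convert each endpoint to a unit vector on the sphere (x = cos φ cos λ, y = cos φ sin λ, z = sin φ).
The central angle between the endpoints is δ = arccos(p₁·p₂) ≈ 2.011 rad (115.2°).
Interpolate at f = 1/2 with slerp weights a = sin((1−f)δ)/sin δ ≈ 0.934, b = sin(fδ)/sin δ ≈ 0.934.
p = a·p₁ + b·p₂ ≈ (0.112, -0.287, 0.951); φ = arcsin(p_z) ≈ 72.05°, λ = atan2(p_y, p_x) ≈ -68.75°.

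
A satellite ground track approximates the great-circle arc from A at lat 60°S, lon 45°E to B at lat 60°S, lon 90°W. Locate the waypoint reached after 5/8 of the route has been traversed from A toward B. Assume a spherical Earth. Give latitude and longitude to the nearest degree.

≈ lat 76°S, lon 52°W

Convert each endpoint to a unit vector on the sphere (x = cos φ cos λ, y = cos φ sin λ, z = sin φ).
The central angle between the endpoints is δ = arccos(p₁·p₂) ≈ 0.960 rad (55.0°).
Interpolate at f = 5/8 with slerp weights a = sin((1−f)δ)/sin δ ≈ 0.430, b = sin(fδ)/sin δ ≈ 0.689.
p = a·p₁ + b·p₂ ≈ (0.152, -0.193, -0.969); φ = arcsin(p_z) ≈ -75.79°, λ = atan2(p_y, p_x) ≈ -51.71°.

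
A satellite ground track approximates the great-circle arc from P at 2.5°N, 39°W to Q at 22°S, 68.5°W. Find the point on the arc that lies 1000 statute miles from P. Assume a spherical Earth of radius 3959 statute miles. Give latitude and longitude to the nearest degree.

≈ 7°S, 50°W

Convert each endpoint to a unit vector on the sphere (x = cos φ cos λ, y = cos φ sin λ, z = sin φ).
The central angle between the endpoints is δ = arccos(p₁·p₂) ≈ 0.660 rad (37.8°). The total great-circle distance is δ·R ≈ 0.660 × 3959 ≈ 2614 mi, so the target fraction is f = 1000/2614 ≈ 0.383.
Interpolate at f ≈ 0.383 with slerp weights a = sin((1−f)δ)/sin δ ≈ 0.646, b = sin(fδ)/sin δ ≈ 0.408.
p = a·p₁ + b·p₂ ≈ (0.640, -0.758, -0.124); φ = arcsin(p_z) ≈ -7.15°, λ = atan2(p_y, p_x) ≈ -49.81°.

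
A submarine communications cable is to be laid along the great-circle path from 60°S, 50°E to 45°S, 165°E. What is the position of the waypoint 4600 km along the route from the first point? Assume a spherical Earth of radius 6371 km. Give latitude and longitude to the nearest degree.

From cos δ = sin φ₁ sin φ₂ + cos φ₁ cos φ₂ cos Δλ, the central angle is δ ≈ 1.089 rad (62.4°). The total great-circle distance is δ·R ≈ 1.089 × 6371 ≈ 6941 km, so the target fraction is f = 4600/6941 ≈ 0.663.
Interpolate at f ≈ 0.663 with slerp weights a = sin((1−f)δ)/sin δ ≈ 0.405, b = sin(fδ)/sin δ ≈ 0.746.
p = a·p₁ + b·p₂ ≈ (-0.379, 0.292, -0.878); φ = arcsin(p_z) ≈ -61.43°, λ = atan2(p_y, p_x) ≈ 142.42°.

≈ 61°S, 142°E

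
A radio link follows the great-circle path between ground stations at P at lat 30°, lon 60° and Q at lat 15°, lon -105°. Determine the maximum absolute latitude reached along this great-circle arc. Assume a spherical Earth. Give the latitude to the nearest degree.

The great circle lies in the plane with unit normal n̂ = (p₁ × p₂)/|p₁ × p₂|.
Here n̂_z ≈ -0.295; the vertex latitude is φ_max = arccos|n̂_z| ≈ 72.9°.
Check via Clairaut: cos φ_max = |cos φ₁| · sin C = cos(30.0°)·sin(19.9°) ≈ 0.295, again giving ≈ 72.9°.

≈ 73°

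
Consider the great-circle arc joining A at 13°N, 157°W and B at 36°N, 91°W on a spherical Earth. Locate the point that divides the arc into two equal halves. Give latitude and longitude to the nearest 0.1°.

Convert each endpoint to a unit vector on the sphere (x = cos φ cos λ, y = cos φ sin λ, z = sin φ).
The central angle between the endpoints is δ = arccos(p₁·p₂) ≈ 1.101 rad (63.1°).
Interpolate at f = 1/2 with slerp weights a = sin((1−f)δ)/sin δ ≈ 0.587, b = sin(fδ)/sin δ ≈ 0.587.
p = a·p₁ + b·p₂ ≈ (-0.534, -0.698, 0.477); φ = arcsin(p_z) ≈ 28.48°, λ = atan2(p_y, p_x) ≈ -127.45°.

≈ 28.5°N, 127.4°W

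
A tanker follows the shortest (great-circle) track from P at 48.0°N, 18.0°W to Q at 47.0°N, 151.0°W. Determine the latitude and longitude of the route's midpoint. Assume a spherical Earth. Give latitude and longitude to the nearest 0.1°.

Write both endpoints as unit vectors p₁, p₂ with components (cos φ cos λ, cos φ sin λ, sin φ).
The central angle between the endpoints is δ = arccos(p₁·p₂) ≈ 1.336 rad (76.6°).
Interpolate at f = 1/2 with slerp weights a = sin((1−f)δ)/sin δ ≈ 0.637, b = sin(fδ)/sin δ ≈ 0.637.
p = a·p₁ + b·p₂ ≈ (0.025, -0.342, 0.939); φ = arcsin(p_z) ≈ 69.92°, λ = atan2(p_y, p_x) ≈ -85.75°.

≈ 69.9°N, 85.8°W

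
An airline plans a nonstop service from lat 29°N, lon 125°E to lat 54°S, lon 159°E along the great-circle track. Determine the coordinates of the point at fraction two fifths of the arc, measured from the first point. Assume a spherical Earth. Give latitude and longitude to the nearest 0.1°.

≈ lat 4.6°S, lon 136.0°E

From cos δ = sin φ₁ sin φ₂ + cos φ₁ cos φ₂ cos Δλ, the central angle is δ ≈ 1.537 rad (88.1°).
Interpolate at f = 2/5 with slerp weights a = sin((1−f)δ)/sin δ ≈ 0.797, b = sin(fδ)/sin δ ≈ 0.577.
p = a·p₁ + b·p₂ ≈ (-0.717, 0.693, -0.080); φ = arcsin(p_z) ≈ -4.61°, λ = atan2(p_y, p_x) ≈ 135.97°.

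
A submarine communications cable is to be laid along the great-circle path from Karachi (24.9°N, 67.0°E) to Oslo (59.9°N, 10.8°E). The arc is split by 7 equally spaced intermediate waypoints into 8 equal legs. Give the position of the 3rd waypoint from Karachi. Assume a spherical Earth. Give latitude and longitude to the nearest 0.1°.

Write both endpoints as unit vectors p₁, p₂ with components (cos φ cos λ, cos φ sin λ, sin φ).
The central angle between the endpoints is δ = arccos(p₁·p₂) ≈ 0.905 rad (51.9°).
Interpolate at f = 3/8 with slerp weights a = sin((1−f)δ)/sin δ ≈ 0.682, b = sin(fδ)/sin δ ≈ 0.423.
p = a·p₁ + b·p₂ ≈ (0.450, 0.609, 0.653); φ = arcsin(p_z) ≈ 40.79°, λ = atan2(p_y, p_x) ≈ 53.52°.

≈ (40.8°N, 53.5°E)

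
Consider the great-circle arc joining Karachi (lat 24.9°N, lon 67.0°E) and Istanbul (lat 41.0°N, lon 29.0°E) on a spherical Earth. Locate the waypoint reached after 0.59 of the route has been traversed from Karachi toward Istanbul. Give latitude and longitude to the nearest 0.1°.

≈ lat 35.9°N, lon 46.3°E

The haversine formula gives a central angle δ ≈ 0.617 rad (35.3°) between the endpoints.
Interpolate at f = 0.59 with slerp weights a = sin((1−f)δ)/sin δ ≈ 0.433, b = sin(fδ)/sin δ ≈ 0.615.
p = a·p₁ + b·p₂ ≈ (0.559, 0.586, 0.586); φ = arcsin(p_z) ≈ 35.86°, λ = atan2(p_y, p_x) ≈ 46.34°.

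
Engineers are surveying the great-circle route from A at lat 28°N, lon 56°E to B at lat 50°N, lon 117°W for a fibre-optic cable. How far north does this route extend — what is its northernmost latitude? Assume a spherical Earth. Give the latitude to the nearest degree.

≈ 86°N

The great circle lies in the plane with unit normal n̂ = (p₁ × p₂)/|p₁ × p₂|.
Here n̂_z ≈ -0.071; the vertex latitude is φ_max = arccos|n̂_z| ≈ 85.9°.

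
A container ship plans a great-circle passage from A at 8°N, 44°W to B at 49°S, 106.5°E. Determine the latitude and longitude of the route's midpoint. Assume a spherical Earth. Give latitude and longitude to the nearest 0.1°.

≈ 49.3°S, 6.4°W

Write both endpoints as unit vectors p₁, p₂ with components (cos φ cos λ, cos φ sin λ, sin φ).
The central angle between the endpoints is δ = arccos(p₁·p₂) ≈ 2.306 rad (132.1°).
Interpolate at f = 1/2 with slerp weights a = sin((1−f)δ)/sin δ ≈ 1.232, b = sin(fδ)/sin δ ≈ 1.232.
p = a·p₁ + b·p₂ ≈ (0.648, -0.072, -0.758); φ = arcsin(p_z) ≈ -49.31°, λ = atan2(p_y, p_x) ≈ -6.38°.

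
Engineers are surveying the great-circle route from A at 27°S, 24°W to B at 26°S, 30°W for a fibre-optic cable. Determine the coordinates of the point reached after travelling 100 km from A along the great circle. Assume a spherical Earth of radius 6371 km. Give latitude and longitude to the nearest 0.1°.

Convert each endpoint to a unit vector on the sphere (x = cos φ cos λ, y = cos φ sin λ, z = sin φ).
The central angle between the endpoints is δ = arccos(p₁·p₂) ≈ 0.095 rad (5.5°). The total great-circle distance is δ·R ≈ 0.095 × 6371 ≈ 607 km, so the target fraction is f = 100/607 ≈ 0.165.
Interpolate at f ≈ 0.165 with slerp weights a = sin((1−f)δ)/sin δ ≈ 0.836, b = sin(fδ)/sin δ ≈ 0.165.
p = a·p₁ + b·p₂ ≈ (0.809, -0.377, -0.452); φ = arcsin(p_z) ≈ -26.85°, λ = atan2(p_y, p_x) ≈ -25.00°.

≈ 26.9°S, 25.0°W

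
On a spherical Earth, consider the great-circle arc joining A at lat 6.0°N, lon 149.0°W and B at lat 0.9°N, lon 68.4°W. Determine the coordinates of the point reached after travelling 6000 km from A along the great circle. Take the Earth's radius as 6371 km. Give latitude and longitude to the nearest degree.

≈ lat 3°N, lon 95°W

Write both endpoints as unit vectors p₁, p₂ with components (cos φ cos λ, cos φ sin λ, sin φ).
The central angle between the endpoints is δ = arccos(p₁·p₂) ≈ 1.406 rad (80.6°). The total great-circle distance is δ·R ≈ 1.406 × 6371 ≈ 8958 km, so the target fraction is f = 6000/8958 ≈ 0.670.
Interpolate at f ≈ 0.670 with slerp weights a = sin((1−f)δ)/sin δ ≈ 0.454, b = sin(fδ)/sin δ ≈ 0.820.
p = a·p₁ + b·p₂ ≈ (-0.085, -0.995, 0.060); φ = arcsin(p_z) ≈ 3.46°, λ = atan2(p_y, p_x) ≈ -94.90°.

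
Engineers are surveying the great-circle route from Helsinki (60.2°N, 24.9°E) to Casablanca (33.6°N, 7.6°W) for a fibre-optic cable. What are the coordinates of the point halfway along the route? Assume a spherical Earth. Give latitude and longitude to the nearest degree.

Write both endpoints as unit vectors p₁, p₂ with components (cos φ cos λ, cos φ sin λ, sin φ).
The central angle between the endpoints is δ = arccos(p₁·p₂) ≈ 0.593 rad (34.0°).
Interpolate at f = 1/2 with slerp weights a = sin((1−f)δ)/sin δ ≈ 0.523, b = sin(fδ)/sin δ ≈ 0.523.
p = a·p₁ + b·p₂ ≈ (0.667, 0.052, 0.743); φ = arcsin(p_z) ≈ 47.99°, λ = atan2(p_y, p_x) ≈ 4.44°.

≈ 48°N, 4°E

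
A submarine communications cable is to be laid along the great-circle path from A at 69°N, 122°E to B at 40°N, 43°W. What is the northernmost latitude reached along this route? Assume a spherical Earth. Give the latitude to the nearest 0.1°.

≈ 85.7°N

The great circle lies in the plane with unit normal n̂ = (p₁ × p₂)/|p₁ × p₂|.
Here n̂_z ≈ -0.075; the vertex latitude is φ_max = arccos|n̂_z| ≈ 85.7°.
Check via Clairaut: cos φ_max = |cos φ₁| · sin C = cos(69.0°)·sin(12.1°) ≈ 0.075, again giving ≈ 85.7°.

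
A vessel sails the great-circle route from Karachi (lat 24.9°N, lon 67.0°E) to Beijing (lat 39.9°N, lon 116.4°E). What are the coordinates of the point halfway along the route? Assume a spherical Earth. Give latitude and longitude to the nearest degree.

≈ lat 35°N, lon 89°E

The haversine formula gives a central angle δ ≈ 0.763 rad (43.7°) between the endpoints.
Interpolate at f = 1/2 with slerp weights a = sin((1−f)δ)/sin δ ≈ 0.539, b = sin(fδ)/sin δ ≈ 0.539.
p = a·p₁ + b·p₂ ≈ (0.007, 0.820, 0.572); φ = arcsin(p_z) ≈ 34.92°, λ = atan2(p_y, p_x) ≈ 89.50°.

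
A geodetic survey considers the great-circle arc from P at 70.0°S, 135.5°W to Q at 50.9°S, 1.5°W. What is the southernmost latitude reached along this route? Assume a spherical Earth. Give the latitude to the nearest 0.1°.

The great circle lies in the plane with unit normal n̂ = (p₁ × p₂)/|p₁ × p₂|.
Here n̂_z ≈ +0.190; the vertex latitude is φ_max = arccos|n̂_z| ≈ 79.0°.

≈ 79.0°S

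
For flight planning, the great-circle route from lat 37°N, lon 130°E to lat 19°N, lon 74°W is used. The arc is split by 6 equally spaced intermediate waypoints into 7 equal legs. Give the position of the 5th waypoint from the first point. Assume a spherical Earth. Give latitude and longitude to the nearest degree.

Convert each endpoint to a unit vector on the sphere (x = cos φ cos λ, y = cos φ sin λ, z = sin φ).
The central angle between the endpoints is δ = arccos(p₁·p₂) ≈ 2.087 rad (119.6°).
Interpolate at f = 5/7 with slerp weights a = sin((1−f)δ)/sin δ ≈ 0.646, b = sin(fδ)/sin δ ≈ 1.146.
p = a·p₁ + b·p₂ ≈ (-0.033, -0.647, 0.762); φ = arcsin(p_z) ≈ 49.64°, λ = atan2(p_y, p_x) ≈ -92.91°.

≈ lat 50°N, lon 93°W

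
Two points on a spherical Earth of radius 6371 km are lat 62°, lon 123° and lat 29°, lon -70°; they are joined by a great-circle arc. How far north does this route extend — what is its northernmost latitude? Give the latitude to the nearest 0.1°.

≈ 84.7°

The great circle lies in the plane with unit normal n̂ = (p₁ × p₂)/|p₁ × p₂|.
Here n̂_z ≈ +0.092; the vertex latitude is φ_max = arccos|n̂_z| ≈ 84.7°.
Check via Clairaut: cos φ_max = |cos φ₁| · sin C = cos(62.0°)·sin(11.4°) ≈ 0.092, again giving ≈ 84.7°.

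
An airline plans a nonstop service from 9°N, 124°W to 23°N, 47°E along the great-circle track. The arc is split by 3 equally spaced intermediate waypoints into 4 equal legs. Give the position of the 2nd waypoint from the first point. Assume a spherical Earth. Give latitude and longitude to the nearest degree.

Convert each endpoint to a unit vector on the sphere (x = cos φ cos λ, y = cos φ sin λ, z = sin φ).
The central angle between the endpoints is δ = arccos(p₁·p₂) ≈ 2.562 rad (146.8°).
Interpolate at f = 2/4 with slerp weights a = sin((1−f)δ)/sin δ ≈ 1.751, b = sin(fδ)/sin δ ≈ 1.751.
p = a·p₁ + b·p₂ ≈ (0.132, -0.255, 0.958); φ = arcsin(p_z) ≈ 73.31°, λ = atan2(p_y, p_x) ≈ -62.60°.

≈ 73°N, 63°W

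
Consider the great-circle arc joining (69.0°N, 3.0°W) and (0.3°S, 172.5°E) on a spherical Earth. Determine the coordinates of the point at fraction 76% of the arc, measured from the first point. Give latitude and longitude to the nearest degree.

≈ (26°N, 172°E)

Convert each endpoint to a unit vector on the sphere (x = cos φ cos λ, y = cos φ sin λ, z = sin φ).
The central angle between the endpoints is δ = arccos(p₁·p₂) ≈ 1.941 rad (111.2°).
Interpolate at f = 0.76 with slerp weights a = sin((1−f)δ)/sin δ ≈ 0.482, b = sin(fδ)/sin δ ≈ 1.068.
p = a·p₁ + b·p₂ ≈ (-0.886, 0.130, 0.444); φ = arcsin(p_z) ≈ 26.38°, λ = atan2(p_y, p_x) ≈ 171.63°.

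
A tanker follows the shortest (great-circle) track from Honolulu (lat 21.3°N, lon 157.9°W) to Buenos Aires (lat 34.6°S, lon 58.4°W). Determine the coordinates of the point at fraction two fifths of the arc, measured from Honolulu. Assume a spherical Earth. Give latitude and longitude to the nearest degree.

≈ lat 4°S, lon 121°W

Convert each endpoint to a unit vector on the sphere (x = cos φ cos λ, y = cos φ sin λ, z = sin φ).
The central angle between the endpoints is δ = arccos(p₁·p₂) ≈ 1.910 rad (109.4°).
Interpolate at f = 2/5 with slerp weights a = sin((1−f)δ)/sin δ ≈ 0.966, b = sin(fδ)/sin δ ≈ 0.734.
p = a·p₁ + b·p₂ ≈ (-0.518, -0.853, -0.066); φ = arcsin(p_z) ≈ -3.76°, λ = atan2(p_y, p_x) ≈ -121.25°.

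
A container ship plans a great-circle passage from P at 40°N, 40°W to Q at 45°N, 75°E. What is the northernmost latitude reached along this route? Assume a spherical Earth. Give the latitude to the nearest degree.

≈ 60°N

The great circle lies in the plane with unit normal n̂ = (p₁ × p₂)/|p₁ × p₂|.
Here n̂_z ≈ +0.504; the vertex latitude is φ_max = arccos|n̂_z| ≈ 59.7°.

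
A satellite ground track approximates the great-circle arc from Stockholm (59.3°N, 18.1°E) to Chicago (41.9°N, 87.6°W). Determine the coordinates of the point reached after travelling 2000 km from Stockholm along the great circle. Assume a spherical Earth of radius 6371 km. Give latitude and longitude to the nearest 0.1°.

From cos δ = sin φ₁ sin φ₂ + cos φ₁ cos φ₂ cos Δλ, the central angle is δ ≈ 1.080 rad (61.9°). The total great-circle distance is δ·R ≈ 1.080 × 6371 ≈ 6880 km, so the target fraction is f = 2000/6880 ≈ 0.291.
Interpolate at f ≈ 0.291 with slerp weights a = sin((1−f)δ)/sin δ ≈ 0.786, b = sin(fδ)/sin δ ≈ 0.350.
p = a·p₁ + b·p₂ ≈ (0.392, -0.136, 0.910); φ = arcsin(p_z) ≈ 65.47°, λ = atan2(p_y, p_x) ≈ -19.08°.

≈ 65.5°N, 19.1°W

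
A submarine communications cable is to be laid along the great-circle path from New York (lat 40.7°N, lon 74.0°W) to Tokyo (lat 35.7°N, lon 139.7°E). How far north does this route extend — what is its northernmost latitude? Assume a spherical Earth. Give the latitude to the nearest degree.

≈ 70°N

The great circle lies in the plane with unit normal n̂ = (p₁ × p₂)/|p₁ × p₂|.
Here n̂_z ≈ -0.345; the vertex latitude is φ_max = arccos|n̂_z| ≈ 69.8°.
Check via Clairaut: cos φ_max = |cos φ₁| · sin C = cos(40.7°)·sin(27.0°) ≈ 0.345, again giving ≈ 69.8°.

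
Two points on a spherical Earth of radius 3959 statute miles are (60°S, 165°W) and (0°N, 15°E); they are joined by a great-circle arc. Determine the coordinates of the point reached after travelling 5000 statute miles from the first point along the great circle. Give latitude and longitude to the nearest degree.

From cos δ = sin φ₁ sin φ₂ + cos φ₁ cos φ₂ cos Δλ, the central angle is δ ≈ 2.094 rad (120.0°). The total great-circle distance is δ·R ≈ 2.094 × 3959 ≈ 8292 mi, so the target fraction is f = 5000/8292 ≈ 0.603.
Interpolate at f ≈ 0.603 with slerp weights a = sin((1−f)δ)/sin δ ≈ 0.853, b = sin(fδ)/sin δ ≈ 1.100.
p = a·p₁ + b·p₂ ≈ (0.651, 0.174, -0.739); φ = arcsin(p_z) ≈ -47.64°, λ = atan2(p_y, p_x) ≈ 15.00°.

≈ (48°S, 15°E)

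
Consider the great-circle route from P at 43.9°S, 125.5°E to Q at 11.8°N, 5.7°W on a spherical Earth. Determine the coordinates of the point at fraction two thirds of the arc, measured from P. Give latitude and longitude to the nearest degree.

≈ 19°S, 23°E

Write both endpoints as unit vectors p₁, p₂ with components (cos φ cos λ, cos φ sin λ, sin φ).
The central angle between the endpoints is δ = arccos(p₁·p₂) ≈ 2.222 rad (127.3°).
Interpolate at f = 2/3 with slerp weights a = sin((1−f)δ)/sin δ ≈ 0.849, b = sin(fδ)/sin δ ≈ 1.253.
p = a·p₁ + b·p₂ ≈ (0.865, 0.376, -0.332); φ = arcsin(p_z) ≈ -19.41°, λ = atan2(p_y, p_x) ≈ 23.50°.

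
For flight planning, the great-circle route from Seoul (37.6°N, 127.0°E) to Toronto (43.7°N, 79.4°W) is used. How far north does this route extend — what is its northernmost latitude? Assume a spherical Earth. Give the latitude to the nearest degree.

The great circle lies in the plane with unit normal n̂ = (p₁ × p₂)/|p₁ × p₂|.
Here n̂_z ≈ +0.256; the vertex latitude is φ_max = arccos|n̂_z| ≈ 75.2°.

≈ 75°N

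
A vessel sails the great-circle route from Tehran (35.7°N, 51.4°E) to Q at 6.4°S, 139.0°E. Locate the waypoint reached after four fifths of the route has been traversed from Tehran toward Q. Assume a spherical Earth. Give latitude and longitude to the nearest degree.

Write both endpoints as unit vectors p₁, p₂ with components (cos φ cos λ, cos φ sin λ, sin φ).
The central angle between the endpoints is δ = arccos(p₁·p₂) ≈ 1.602 rad (91.8°).
Interpolate at f = 4/5 with slerp weights a = sin((1−f)δ)/sin δ ≈ 0.315, b = sin(fδ)/sin δ ≈ 0.959.
p = a·p₁ + b·p₂ ≈ (-0.560, 0.825, 0.077); φ = arcsin(p_z) ≈ 4.42°, λ = atan2(p_y, p_x) ≈ 124.14°.

≈ 4°N, 124°E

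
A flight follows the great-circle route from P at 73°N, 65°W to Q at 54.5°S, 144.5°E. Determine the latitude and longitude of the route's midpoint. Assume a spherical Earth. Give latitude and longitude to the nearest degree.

From cos δ = sin φ₁ sin φ₂ + cos φ₁ cos φ₂ cos Δλ, the central angle is δ ≈ 2.755 rad (157.9°).
Interpolate at f = 1/2 with slerp weights a = sin((1−f)δ)/sin δ ≈ 2.605, b = sin(fδ)/sin δ ≈ 2.605.
p = a·p₁ + b·p₂ ≈ (-0.910, 0.188, 0.370); φ = arcsin(p_z) ≈ 21.74°, λ = atan2(p_y, p_x) ≈ 168.31°.

≈ 22°N, 168°E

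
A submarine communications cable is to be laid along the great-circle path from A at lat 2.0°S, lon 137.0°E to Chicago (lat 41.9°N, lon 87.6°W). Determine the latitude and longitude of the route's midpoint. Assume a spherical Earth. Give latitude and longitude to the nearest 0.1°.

≈ lat 42.0°N, lon 174.9°W

Convert each endpoint to a unit vector on the sphere (x = cos φ cos λ, y = cos φ sin λ, z = sin φ).
The central angle between the endpoints is δ = arccos(p₁·p₂) ≈ 2.157 rad (123.6°).
Interpolate at f = 1/2 with slerp weights a = sin((1−f)δ)/sin δ ≈ 1.058, b = sin(fδ)/sin δ ≈ 1.058.
p = a·p₁ + b·p₂ ≈ (-0.740, -0.066, 0.669); φ = arcsin(p_z) ≈ 42.02°, λ = atan2(p_y, p_x) ≈ -174.93°.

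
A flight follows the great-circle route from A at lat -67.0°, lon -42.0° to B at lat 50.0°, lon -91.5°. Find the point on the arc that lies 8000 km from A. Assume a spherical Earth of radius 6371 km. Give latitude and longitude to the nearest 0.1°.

Convert each endpoint to a unit vector on the sphere (x = cos φ cos λ, y = cos φ sin λ, z = sin φ).
The central angle between the endpoints is δ = arccos(p₁·p₂) ≈ 2.144 rad (122.8°). The total great-circle distance is δ·R ≈ 2.144 × 6371 ≈ 13657 km, so the target fraction is f = 8000/13657 ≈ 0.586.
Interpolate at f ≈ 0.586 with slerp weights a = sin((1−f)δ)/sin δ ≈ 0.923, b = sin(fδ)/sin δ ≈ 1.131.
p = a·p₁ + b·p₂ ≈ (0.249, -0.968, 0.017); φ = arcsin(p_z) ≈ 0.97°, λ = atan2(p_y, p_x) ≈ -75.58°.

≈ lat 1.0°, lon -75.6°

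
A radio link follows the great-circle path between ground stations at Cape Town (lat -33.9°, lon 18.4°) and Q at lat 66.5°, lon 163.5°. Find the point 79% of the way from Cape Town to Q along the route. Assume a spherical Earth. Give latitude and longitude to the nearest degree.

≈ lat 68°, lon 81°

The haversine formula gives a central angle δ ≈ 2.470 rad (141.5°) between the endpoints.
Interpolate at f = 0.79 with slerp weights a = sin((1−f)δ)/sin δ ≈ 0.797, b = sin(fδ)/sin δ ≈ 1.492.
p = a·p₁ + b·p₂ ≈ (0.057, 0.378, 0.924); φ = arcsin(p_z) ≈ 67.54°, λ = atan2(p_y, p_x) ≈ 81.41°.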